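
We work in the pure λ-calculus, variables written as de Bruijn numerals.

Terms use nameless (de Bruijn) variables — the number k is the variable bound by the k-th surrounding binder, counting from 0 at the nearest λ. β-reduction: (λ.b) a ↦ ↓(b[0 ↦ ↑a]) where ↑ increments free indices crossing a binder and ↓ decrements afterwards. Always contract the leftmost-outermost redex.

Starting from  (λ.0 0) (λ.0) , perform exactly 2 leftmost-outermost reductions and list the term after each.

  start: (λ.0 0) (λ.0)
  →1  (λ.0) (λ.0)
  →2  λ.0

Answer: after 2 steps: λ.0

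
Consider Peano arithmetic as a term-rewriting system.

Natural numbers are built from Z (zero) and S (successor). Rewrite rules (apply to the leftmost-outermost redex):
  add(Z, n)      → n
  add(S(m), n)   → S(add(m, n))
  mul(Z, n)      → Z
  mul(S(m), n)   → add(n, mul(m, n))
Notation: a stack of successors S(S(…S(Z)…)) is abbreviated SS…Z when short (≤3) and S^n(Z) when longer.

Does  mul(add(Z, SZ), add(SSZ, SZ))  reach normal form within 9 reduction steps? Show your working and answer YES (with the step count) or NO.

Answer: NO — after 9 steps the term is S(S(S(mul(Z, add(SSZ, SZ))))), not yet normal

Derivation:
  start: mul(add(Z, SZ), add(SSZ, SZ))
  →1  mul(SZ, add(SSZ, SZ))
  →2  add(add(SSZ, SZ), mul(Z, add(SSZ, SZ)))
  →3  add(S(add(SZ, SZ)), mul(Z, add(SSZ, SZ)))
  →4  S(add(add(SZ, SZ), mul(Z, add(SSZ, SZ))))
  →5  S(add(S(add(Z, SZ)), mul(Z, add(SSZ, SZ))))
  →6  S(S(add(add(Z, SZ), mul(Z, add(SSZ, SZ)))))
  →7  S(S(add(SZ, mul(Z, add(SSZ, SZ)))))
  →8  S(S(S(add(Z, mul(Z, add(SSZ, SZ))))))
  →9  S(S(S(mul(Z, add(SSZ, SZ)))))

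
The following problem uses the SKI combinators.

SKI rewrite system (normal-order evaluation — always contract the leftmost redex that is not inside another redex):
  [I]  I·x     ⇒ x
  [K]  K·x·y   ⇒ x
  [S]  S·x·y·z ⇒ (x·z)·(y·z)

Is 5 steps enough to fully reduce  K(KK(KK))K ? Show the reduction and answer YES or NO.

Answer: YES — reaches normal form K in 2 ≤ 5 steps

Working:
  start: K(KK(KK))K
  [1] KK(KK)
  [2] K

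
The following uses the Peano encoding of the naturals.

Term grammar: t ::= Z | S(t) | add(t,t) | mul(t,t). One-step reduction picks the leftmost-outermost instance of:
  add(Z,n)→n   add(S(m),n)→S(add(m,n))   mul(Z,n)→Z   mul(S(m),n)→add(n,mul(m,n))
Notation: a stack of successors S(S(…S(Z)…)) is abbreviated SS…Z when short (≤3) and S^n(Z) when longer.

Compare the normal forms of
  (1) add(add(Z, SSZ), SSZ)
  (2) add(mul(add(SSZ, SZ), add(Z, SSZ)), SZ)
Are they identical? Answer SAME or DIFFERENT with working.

Answer: DIFFERENT — A ⇓ S^4(Z), B ⇓ S^7(Z)

Working:
Term A:
  start: add(add(Z, SSZ), SSZ)
  →1  add(SSZ, SSZ)
  →2  S(add(SZ, SSZ))
  →3  S(S(add(Z, SSZ)))
  →4  S^4(Z)

Term B:
  start: add(mul(add(SSZ, SZ), add(Z, SSZ)), SZ)
  →1  add(mul(S(add(SZ, SZ)), add(Z, SSZ)), SZ)
  →2  add(add(add(Z, SSZ), mul(add(SZ, SZ), add(Z, SSZ))), SZ)
  →3  add(add(SSZ, mul(add(SZ, SZ), add(Z, SSZ))), SZ)
  →4  add(S(add(SZ, mul(add(SZ, SZ), add(Z, SSZ)))), SZ)
  →5  S(add(add(SZ, mul(add(SZ, SZ), add(Z, SSZ))), SZ))
  →6  S(add(S(add(Z, mul(add(SZ, SZ), add(Z, SSZ)))), SZ))
  →7  S(S(add(add(Z, mul(add(SZ, SZ), add(Z, SSZ))), SZ)))
  →8  S(S(add(mul(add(SZ, SZ), add(Z, SSZ)), SZ)))
  →9  S(S(add(mul(S(add(Z, SZ)), add(Z, SSZ)), SZ)))
  →10  S(S(add(add(add(Z, SSZ), mul(add(Z, SZ), add(Z, SSZ))), SZ)))
  →11  S(S(add(add(SSZ, mul(add(Z, SZ), add(Z, SSZ))), SZ)))
  →12  S(S(add(S(add(SZ, mul(add(Z, SZ), add(Z, SSZ)))), SZ)))
  →13  S(S(S(add(add(SZ, mul(add(Z, SZ), add(Z, SSZ))), SZ))))
  →14  S(S(S(add(S(add(Z, mul(add(Z, SZ), add(Z, SSZ)))), SZ))))
  →15  S(S(S(S(add(add(Z, mul(add(Z, SZ), add(Z, SSZ))), SZ)))))
  →16  S(S(S(S(add(mul(add(Z, SZ), add(Z, SSZ)), SZ)))))
  →17  S(S(S(S(add(mul(SZ, add(Z, SSZ)), SZ)))))
  →18  S(S(S(S(add(add(add(Z, SSZ), mul(Z, add(Z, SSZ))), SZ)))))
  →19  S(S(S(S(add(add(SSZ, mul(Z, add(Z, SSZ))), SZ)))))
  →20  S(S(S(S(add(S(add(SZ, mul(Z, add(Z, SSZ)))), SZ)))))
  →21  S(S(S(S(S(add(add(SZ, mul(Z, add(Z, SSZ))), SZ))))))
  →22  S(S(S(S(S(add(S(add(Z, mul(Z, add(Z, SSZ)))), SZ))))))
  →23  S(S(S(S(S(S(add(add(Z, mul(Z, add(Z, SSZ))), SZ)))))))
  →24  S(S(S(S(S(S(add(mul(Z, add(Z, SSZ)), SZ)))))))
  →25  S(S(S(S(S(S(add(Z, SZ)))))))
  →26  S^7(Z)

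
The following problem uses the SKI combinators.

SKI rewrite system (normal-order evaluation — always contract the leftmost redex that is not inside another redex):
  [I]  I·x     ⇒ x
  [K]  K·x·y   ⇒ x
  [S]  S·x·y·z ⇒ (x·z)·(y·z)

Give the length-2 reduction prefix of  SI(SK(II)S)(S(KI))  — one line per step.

  start: SI(SK(II)S)(S(KI))
  step 1: I(S(KI))(SK(II)S(S(KI)))
  step 2: S(KI)(SK(II)S(S(KI)))

Answer: after 2 steps: S(KI)(SK(II)S(S(KI)))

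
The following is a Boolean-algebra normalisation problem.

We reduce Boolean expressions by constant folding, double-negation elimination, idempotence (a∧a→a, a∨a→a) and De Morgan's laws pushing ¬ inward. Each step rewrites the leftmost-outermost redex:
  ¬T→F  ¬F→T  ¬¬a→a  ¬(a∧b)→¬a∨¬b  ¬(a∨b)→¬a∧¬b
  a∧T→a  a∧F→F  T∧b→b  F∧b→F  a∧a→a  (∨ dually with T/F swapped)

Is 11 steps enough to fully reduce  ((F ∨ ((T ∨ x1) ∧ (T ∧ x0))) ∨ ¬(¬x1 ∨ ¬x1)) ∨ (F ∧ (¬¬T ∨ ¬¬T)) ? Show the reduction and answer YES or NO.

Answer: YES — reaches normal form x0 ∨ x1 in 9 ≤ 11 steps

Reduction:
  start: ((F ∨ ((T ∨ x1) ∧ (T ∧ x0))) ∨ ¬(¬x1 ∨ ¬x1)) ∨ (F ∧ (¬¬T ∨ ¬¬T))
  →1  (((T ∨ x1) ∧ (T ∧ x0)) ∨ ¬(¬x1 ∨ ¬x1)) ∨ (F ∧ (¬¬T ∨ ¬¬T))
  →2  ((T ∧ (T ∧ x0)) ∨ ¬(¬x1 ∨ ¬x1)) ∨ (F ∧ (¬¬T ∨ ¬¬T))
  →3  ((T ∧ x0) ∨ ¬(¬x1 ∨ ¬x1)) ∨ (F ∧ (¬¬T ∨ ¬¬T))
  →4  (x0 ∨ ¬(¬x1 ∨ ¬x1)) ∨ (F ∧ (¬¬T ∨ ¬¬T))
  →5  (x0 ∨ (¬¬x1 ∧ ¬¬x1)) ∨ (F ∧ (¬¬T ∨ ¬¬T))
  →6  (x0 ∨ ¬¬x1) ∨ (F ∧ (¬¬T ∨ ¬¬T))
  →7  (x0 ∨ x1) ∨ (F ∧ (¬¬T ∨ ¬¬T))
  →8  (x0 ∨ x1) ∨ F
  →9  x0 ∨ x1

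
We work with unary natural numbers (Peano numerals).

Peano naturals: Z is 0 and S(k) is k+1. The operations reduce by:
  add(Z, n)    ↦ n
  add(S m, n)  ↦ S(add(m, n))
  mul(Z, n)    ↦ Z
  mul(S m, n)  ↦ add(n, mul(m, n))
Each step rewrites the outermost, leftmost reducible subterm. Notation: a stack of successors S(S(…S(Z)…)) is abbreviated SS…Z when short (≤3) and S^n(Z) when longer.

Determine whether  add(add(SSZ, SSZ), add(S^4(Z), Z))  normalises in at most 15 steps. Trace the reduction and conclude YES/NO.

  start: add(add(SSZ, SSZ), add(S^4(Z), Z))
  step 1: add(S(add(SZ, SSZ)), add(S^4(Z), Z))
  step 2: S(add(add(SZ, SSZ), add(S^4(Z), Z)))
  step 3: S(add(S(add(Z, SSZ)), add(S^4(Z), Z)))
  step 4: S(S(add(add(Z, SSZ), add(S^4(Z), Z))))
  step 5: S(S(add(SSZ, add(S^4(Z), Z))))
  step 6: S(S(S(add(SZ, add(S^4(Z), Z)))))
  step 7: S(S(S(S(add(Z, add(S^4(Z), Z))))))
  step 8: S(S(S(S(add(S^4(Z), Z)))))
  step 9: S(S(S(S(S(add(SSSZ, Z))))))
  step 10: S(S(S(S(S(S(add(SSZ, Z)))))))
  step 11: S(S(S(S(S(S(S(add(SZ, Z))))))))
  step 12: S(S(S(S(S(S(S(S(add(Z, Z)))))))))
  step 13: S^8(Z)

Answer: YES — reaches normal form S^8(Z) in 13 ≤ 15 steps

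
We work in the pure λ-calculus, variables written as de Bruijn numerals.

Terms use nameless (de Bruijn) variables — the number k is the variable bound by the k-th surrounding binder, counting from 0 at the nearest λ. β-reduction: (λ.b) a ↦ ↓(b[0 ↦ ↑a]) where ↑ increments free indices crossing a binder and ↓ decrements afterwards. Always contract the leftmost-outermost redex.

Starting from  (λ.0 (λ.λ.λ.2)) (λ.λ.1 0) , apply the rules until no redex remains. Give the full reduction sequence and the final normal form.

  start: (λ.0 (λ.λ.λ.2)) (λ.λ.1 0)
  step 1: (λ.λ.1 0) (λ.λ.λ.2)
  step 2: λ.(λ.λ.λ.2) 0
  step 3: λ.λ.λ.2

Answer: normal form = λ.λ.λ.2  (in 3 steps)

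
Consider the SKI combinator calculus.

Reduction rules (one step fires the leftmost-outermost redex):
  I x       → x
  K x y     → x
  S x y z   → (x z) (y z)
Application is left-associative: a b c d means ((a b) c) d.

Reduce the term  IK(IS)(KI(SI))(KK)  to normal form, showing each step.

Answer: normal form = S(KK)  (in 3 steps)

Derivation:
  start: IK(IS)(KI(SI))(KK)
  step 1: K(IS)(KI(SI))(KK)
  step 2: IS(KK)
  step 3: S(KK)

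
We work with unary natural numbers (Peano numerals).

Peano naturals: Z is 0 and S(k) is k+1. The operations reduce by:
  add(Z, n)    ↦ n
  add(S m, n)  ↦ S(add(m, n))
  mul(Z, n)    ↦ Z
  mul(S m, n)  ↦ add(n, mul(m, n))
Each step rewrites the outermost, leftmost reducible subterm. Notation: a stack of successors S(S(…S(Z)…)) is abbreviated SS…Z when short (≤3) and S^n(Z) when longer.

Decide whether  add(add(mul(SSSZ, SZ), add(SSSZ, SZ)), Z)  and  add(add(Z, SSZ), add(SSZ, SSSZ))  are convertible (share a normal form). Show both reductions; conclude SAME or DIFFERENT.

Term A:
  start: add(add(mul(SSSZ, SZ), add(SSSZ, SZ)), Z)
  [1] add(add(add(SZ, mul(SSZ, SZ)), add(SSSZ, SZ)), Z)
  [2] add(add(S(add(Z, mul(SSZ, SZ))), add(SSSZ, SZ)), Z)
  [3] add(S(add(add(Z, mul(SSZ, SZ)), add(SSSZ, SZ))), Z)
  [4] S(add(add(add(Z, mul(SSZ, SZ)), add(SSSZ, SZ)), Z))
  [5] S(add(add(mul(SSZ, SZ), add(SSSZ, SZ)), Z))
  [6] S(add(add(add(SZ, mul(SZ, SZ)), add(SSSZ, SZ)), Z))
  [7] S(add(add(S(add(Z, mul(SZ, SZ))), add(SSSZ, SZ)), Z))
  [8] S(add(S(add(add(Z, mul(SZ, SZ)), add(SSSZ, SZ))), Z))
  [9] S(S(add(add(add(Z, mul(SZ, SZ)), add(SSSZ, SZ)), Z)))
  [10] S(S(add(add(mul(SZ, SZ), add(SSSZ, SZ)), Z)))
  [11] S(S(add(add(add(SZ, mul(Z, SZ)), add(SSSZ, SZ)), Z)))
  [12] S(S(add(add(S(add(Z, mul(Z, SZ))), add(SSSZ, SZ)), Z)))
  [13] S(S(add(S(add(add(Z, mul(Z, SZ)), add(SSSZ, SZ))), Z)))
  [14] S(S(S(add(add(add(Z, mul(Z, SZ)), add(SSSZ, SZ)), Z))))
  [15] S(S(S(add(add(mul(Z, SZ), add(SSSZ, SZ)), Z))))
  [16] S(S(S(add(add(Z, add(SSSZ, SZ)), Z))))
  [17] S(S(S(add(add(SSSZ, SZ), Z))))
  [18] S(S(S(add(S(add(SSZ, SZ)), Z))))
  [19] S(S(S(S(add(add(SSZ, SZ), Z)))))
  [20] S(S(S(S(add(S(add(SZ, SZ)), Z)))))
  [21] S(S(S(S(S(add(add(SZ, SZ), Z))))))
  [22] S(S(S(S(S(add(S(add(Z, SZ)), Z))))))
  [23] S(S(S(S(S(S(add(add(Z, SZ), Z)))))))
  [24] S(S(S(S(S(S(add(SZ, Z)))))))
  [25] S(S(S(S(S(S(S(add(Z, Z))))))))
  [26] S^7(Z)

Term B:
  start: add(add(Z, SSZ), add(SSZ, SSSZ))
  [1] add(SSZ, add(SSZ, SSSZ))
  [2] S(add(SZ, add(SSZ, SSSZ)))
  [3] S(S(add(Z, add(SSZ, SSSZ))))
  [4] S(S(add(SSZ, SSSZ)))
  [5] S(S(S(add(SZ, SSSZ))))
  [6] S(S(S(S(add(Z, SSSZ)))))
  [7] S^7(Z)

Answer: SAME — A ⇓ S^7(Z), B ⇓ S^7(Z)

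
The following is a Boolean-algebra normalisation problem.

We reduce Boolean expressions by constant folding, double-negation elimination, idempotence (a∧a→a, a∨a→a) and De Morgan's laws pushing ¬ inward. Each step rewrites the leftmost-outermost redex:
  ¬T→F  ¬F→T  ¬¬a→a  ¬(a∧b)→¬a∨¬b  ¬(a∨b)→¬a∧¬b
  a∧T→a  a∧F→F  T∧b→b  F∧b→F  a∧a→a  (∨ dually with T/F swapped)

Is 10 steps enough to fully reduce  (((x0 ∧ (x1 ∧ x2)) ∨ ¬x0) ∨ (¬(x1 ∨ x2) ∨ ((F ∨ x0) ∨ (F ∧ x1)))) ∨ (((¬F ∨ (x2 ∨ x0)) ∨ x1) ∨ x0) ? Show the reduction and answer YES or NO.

Answer: YES — reaches normal form T in 9 ≤ 10 steps

Working:
  start: (((x0 ∧ (x1 ∧ x2)) ∨ ¬x0) ∨ (¬(x1 ∨ x2) ∨ ((F ∨ x0) ∨ (F ∧ x1)))) ∨ (((¬F ∨ (x2 ∨ x0)) ∨ x1) ∨ x0)
  →1  (((x0 ∧ (x1 ∧ x2)) ∨ ¬x0) ∨ ((¬x1 ∧ ¬x2) ∨ ((F ∨ x0) ∨ (F ∧ x1)))) ∨ (((¬F ∨ (x2 ∨ x0)) ∨ x1) ∨ x0)
  →2  (((x0 ∧ (x1 ∧ x2)) ∨ ¬x0) ∨ ((¬x1 ∧ ¬x2) ∨ (x0 ∨ (F ∧ x1)))) ∨ (((¬F ∨ (x2 ∨ x0)) ∨ x1) ∨ x0)
  →3  (((x0 ∧ (x1 ∧ x2)) ∨ ¬x0) ∨ ((¬x1 ∧ ¬x2) ∨ (x0 ∨ F))) ∨ (((¬F ∨ (x2 ∨ x0)) ∨ x1) ∨ x0)
  →4  (((x0 ∧ (x1 ∧ x2)) ∨ ¬x0) ∨ ((¬x1 ∧ ¬x2) ∨ x0)) ∨ (((¬F ∨ (x2 ∨ x0)) ∨ x1) ∨ x0)
  →5  (((x0 ∧ (x1 ∧ x2)) ∨ ¬x0) ∨ ((¬x1 ∧ ¬x2) ∨ x0)) ∨ (((T ∨ (x2 ∨ x0)) ∨ x1) ∨ x0)
  →6  (((x0 ∧ (x1 ∧ x2)) ∨ ¬x0) ∨ ((¬x1 ∧ ¬x2) ∨ x0)) ∨ ((T ∨ x1) ∨ x0)
  →7  (((x0 ∧ (x1 ∧ x2)) ∨ ¬x0) ∨ ((¬x1 ∧ ¬x2) ∨ x0)) ∨ (T ∨ x0)
  →8  (((x0 ∧ (x1 ∧ x2)) ∨ ¬x0) ∨ ((¬x1 ∧ ¬x2) ∨ x0)) ∨ T
  →9  T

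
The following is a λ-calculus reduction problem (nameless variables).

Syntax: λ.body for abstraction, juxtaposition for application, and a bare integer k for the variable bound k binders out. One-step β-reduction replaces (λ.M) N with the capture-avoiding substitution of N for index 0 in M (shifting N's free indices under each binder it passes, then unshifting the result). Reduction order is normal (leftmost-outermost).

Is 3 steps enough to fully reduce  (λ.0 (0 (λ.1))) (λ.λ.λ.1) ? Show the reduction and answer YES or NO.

  start: (λ.0 (0 (λ.1))) (λ.λ.λ.1)
  [1] (λ.λ.λ.1) ((λ.λ.λ.1) (λ.λ.λ.λ.1))
  [2] λ.λ.1

Answer: YES — reaches normal form λ.λ.1 in 2 ≤ 3 steps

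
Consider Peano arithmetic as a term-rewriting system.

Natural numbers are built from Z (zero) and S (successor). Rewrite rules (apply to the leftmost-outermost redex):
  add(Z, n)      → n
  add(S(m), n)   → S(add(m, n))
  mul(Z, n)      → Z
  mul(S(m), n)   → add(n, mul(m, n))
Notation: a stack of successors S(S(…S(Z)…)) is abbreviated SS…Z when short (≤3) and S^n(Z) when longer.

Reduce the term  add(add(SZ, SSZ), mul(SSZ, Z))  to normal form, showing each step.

  start: add(add(SZ, SSZ), mul(SSZ, Z))
  step 1: add(S(add(Z, SSZ)), mul(SSZ, Z))
  step 2: S(add(add(Z, SSZ), mul(SSZ, Z)))
  step 3: S(add(SSZ, mul(SSZ, Z)))
  step 4: S(S(add(SZ, mul(SSZ, Z))))
  step 5: S(S(S(add(Z, mul(SSZ, Z)))))
  step 6: S(S(S(mul(SSZ, Z))))
  step 7: S(S(S(add(Z, mul(SZ, Z)))))
  step 8: S(S(S(mul(SZ, Z))))
  step 9: S(S(S(add(Z, mul(Z, Z)))))
  step 10: S(S(S(mul(Z, Z))))
  step 11: SSSZ

Answer: normal form = SSSZ  (in 11 steps)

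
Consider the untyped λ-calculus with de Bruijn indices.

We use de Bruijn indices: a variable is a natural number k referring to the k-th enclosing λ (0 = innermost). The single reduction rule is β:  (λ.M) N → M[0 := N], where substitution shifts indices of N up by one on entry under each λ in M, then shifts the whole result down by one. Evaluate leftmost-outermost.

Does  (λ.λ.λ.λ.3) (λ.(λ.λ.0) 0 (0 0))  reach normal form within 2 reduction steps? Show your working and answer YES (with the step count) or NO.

Answer: NO — after 2 steps the term is λ.λ.λ.λ.(λ.0) (0 0), not yet normal

Working:
  start: (λ.λ.λ.λ.3) (λ.(λ.λ.0) 0 (0 0))
  step 1: λ.λ.λ.λ.(λ.λ.0) 0 (0 0)
  step 2: λ.λ.λ.λ.(λ.0) (0 0)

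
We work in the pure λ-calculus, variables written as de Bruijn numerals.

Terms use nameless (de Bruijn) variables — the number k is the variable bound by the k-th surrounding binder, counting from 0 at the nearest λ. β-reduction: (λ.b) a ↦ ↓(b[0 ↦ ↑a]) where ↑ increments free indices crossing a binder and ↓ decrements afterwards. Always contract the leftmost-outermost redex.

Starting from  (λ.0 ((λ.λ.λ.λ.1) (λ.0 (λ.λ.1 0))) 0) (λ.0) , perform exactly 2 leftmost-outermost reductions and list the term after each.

Answer: after 2 steps: (λ.λ.λ.λ.1) (λ.0 (λ.λ.1 0)) (λ.0)

Working:
  start: (λ.0 ((λ.λ.λ.λ.1) (λ.0 (λ.λ.1 0))) 0) (λ.0)
  [1] (λ.0) ((λ.λ.λ.λ.1) (λ.0 (λ.λ.1 0))) (λ.0)
  [2] (λ.λ.λ.λ.1) (λ.0 (λ.λ.1 0)) (λ.0)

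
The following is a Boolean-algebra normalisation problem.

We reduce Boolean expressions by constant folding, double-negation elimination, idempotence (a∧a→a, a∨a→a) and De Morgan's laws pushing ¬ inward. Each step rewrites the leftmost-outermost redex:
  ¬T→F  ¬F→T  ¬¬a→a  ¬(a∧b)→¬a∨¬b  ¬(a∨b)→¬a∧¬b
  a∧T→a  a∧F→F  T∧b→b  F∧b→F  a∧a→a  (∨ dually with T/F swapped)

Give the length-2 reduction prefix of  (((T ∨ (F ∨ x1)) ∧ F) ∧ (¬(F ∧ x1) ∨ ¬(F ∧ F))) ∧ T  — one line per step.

  start: (((T ∨ (F ∨ x1)) ∧ F) ∧ (¬(F ∧ x1) ∨ ¬(F ∧ F))) ∧ T
  step 1: ((T ∨ (F ∨ x1)) ∧ F) ∧ (¬(F ∧ x1) ∨ ¬(F ∧ F))
  step 2: F ∧ (¬(F ∧ x1) ∨ ¬(F ∧ F))

Answer: after 2 steps: F ∧ (¬(F ∧ x1) ∨ ¬(F ∧ F))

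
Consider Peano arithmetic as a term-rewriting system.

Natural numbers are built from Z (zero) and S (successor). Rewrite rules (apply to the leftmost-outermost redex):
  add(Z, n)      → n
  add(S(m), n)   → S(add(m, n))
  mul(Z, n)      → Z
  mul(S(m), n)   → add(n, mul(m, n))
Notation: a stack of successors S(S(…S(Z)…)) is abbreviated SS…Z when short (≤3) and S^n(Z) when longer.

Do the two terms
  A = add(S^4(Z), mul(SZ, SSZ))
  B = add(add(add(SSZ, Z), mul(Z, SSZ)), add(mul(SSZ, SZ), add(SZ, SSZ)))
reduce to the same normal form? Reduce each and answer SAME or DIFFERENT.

Answer: DIFFERENT — A ⇓ S^6(Z), B ⇓ S^7(Z)

Derivation:
Term A:
  start: add(S^4(Z), mul(SZ, SSZ))
  →1  S(add(SSSZ, mul(SZ, SSZ)))
  →2  S(S(add(SSZ, mul(SZ, SSZ))))
  →3  S(S(S(add(SZ, mul(SZ, SSZ)))))
  →4  S(S(S(S(add(Z, mul(SZ, SSZ))))))
  →5  S(S(S(S(mul(SZ, SSZ)))))
  →6  S(S(S(S(add(SSZ, mul(Z, SSZ))))))
  →7  S(S(S(S(S(add(SZ, mul(Z, SSZ)))))))
  →8  S(S(S(S(S(S(add(Z, mul(Z, SSZ))))))))
  →9  S(S(S(S(S(S(mul(Z, SSZ)))))))
  →10  S^6(Z)

Term B:
  start: add(add(add(SSZ, Z), mul(Z, SSZ)), add(mul(SSZ, SZ), add(SZ, SSZ)))
  →1  add(add(S(add(SZ, Z)), mul(Z, SSZ)), add(mul(SSZ, SZ), add(SZ, SSZ)))
  →2  add(S(add(add(SZ, Z), mul(Z, SSZ))), add(mul(SSZ, SZ), add(SZ, SSZ)))
  →3  S(add(add(add(SZ, Z), mul(Z, SSZ)), add(mul(SSZ, SZ), add(SZ, SSZ))))
  →4  S(add(add(S(add(Z, Z)), mul(Z, SSZ)), add(mul(SSZ, SZ), add(SZ, SSZ))))
  →5  S(add(S(add(add(Z, Z), mul(Z, SSZ))), add(mul(SSZ, SZ), add(SZ, SSZ))))
  →6  S(S(add(add(add(Z, Z), mul(Z, SSZ)), add(mul(SSZ, SZ), add(SZ, SSZ)))))
  →7  S(S(add(add(Z, mul(Z, SSZ)), add(mul(SSZ, SZ), add(SZ, SSZ)))))
  →8  S(S(add(mul(Z, SSZ), add(mul(SSZ, SZ), add(SZ, SSZ)))))
  →9  S(S(add(Z, add(mul(SSZ, SZ), add(SZ, SSZ)))))
  →10  S(S(add(mul(SSZ, SZ), add(SZ, SSZ))))
  →11  S(S(add(add(SZ, mul(SZ, SZ)), add(SZ, SSZ))))
  →12  S(S(add(S(add(Z, mul(SZ, SZ))), add(SZ, SSZ))))
  →13  S(S(S(add(add(Z, mul(SZ, SZ)), add(SZ, SSZ)))))
  →14  S(S(S(add(mul(SZ, SZ), add(SZ, SSZ)))))
  →15  S(S(S(add(add(SZ, mul(Z, SZ)), add(SZ, SSZ)))))
  →16  S(S(S(add(S(add(Z, mul(Z, SZ))), add(SZ, SSZ)))))
  →17  S(S(S(S(add(add(Z, mul(Z, SZ)), add(SZ, SSZ))))))
  →18  S(S(S(S(add(mul(Z, SZ), add(SZ, SSZ))))))
  →19  S(S(S(S(add(Z, add(SZ, SSZ))))))
  →20  S(S(S(S(add(SZ, SSZ)))))
  →21  S(S(S(S(S(add(Z, SSZ))))))
  →22  S^7(Z)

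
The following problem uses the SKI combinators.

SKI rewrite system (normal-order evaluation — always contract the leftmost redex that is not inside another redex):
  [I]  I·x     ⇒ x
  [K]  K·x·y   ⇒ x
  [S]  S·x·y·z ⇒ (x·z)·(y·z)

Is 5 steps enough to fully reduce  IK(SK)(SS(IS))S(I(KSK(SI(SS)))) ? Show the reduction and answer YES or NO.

Answer: NO — after 5 steps the term is KSK(SI(SS)), not yet normal

Working:
  start: IK(SK)(SS(IS))S(I(KSK(SI(SS))))
  step 1: K(SK)(SS(IS))S(I(KSK(SI(SS))))
  step 2: SKS(I(KSK(SI(SS))))
  step 3: K(I(KSK(SI(SS))))(S(I(KSK(SI(SS)))))
  step 4: I(KSK(SI(SS)))
  step 5: KSK(SI(SS))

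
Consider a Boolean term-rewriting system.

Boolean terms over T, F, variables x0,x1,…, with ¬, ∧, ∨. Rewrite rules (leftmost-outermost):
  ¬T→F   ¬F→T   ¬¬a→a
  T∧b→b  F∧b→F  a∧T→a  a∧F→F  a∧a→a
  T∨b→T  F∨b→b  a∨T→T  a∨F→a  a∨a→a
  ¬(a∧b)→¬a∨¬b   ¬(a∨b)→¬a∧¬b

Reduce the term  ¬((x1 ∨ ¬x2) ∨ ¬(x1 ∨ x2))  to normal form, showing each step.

  start: ¬((x1 ∨ ¬x2) ∨ ¬(x1 ∨ x2))
  step 1: ¬(x1 ∨ ¬x2) ∧ ¬¬(x1 ∨ x2)
  step 2: (¬x1 ∧ ¬¬x2) ∧ ¬¬(x1 ∨ x2)
  step 3: (¬x1 ∧ x2) ∧ ¬¬(x1 ∨ x2)
  step 4: (¬x1 ∧ x2) ∧ (x1 ∨ x2)

Answer: normal form = (¬x1 ∧ x2) ∧ (x1 ∨ x2)  (in 4 steps)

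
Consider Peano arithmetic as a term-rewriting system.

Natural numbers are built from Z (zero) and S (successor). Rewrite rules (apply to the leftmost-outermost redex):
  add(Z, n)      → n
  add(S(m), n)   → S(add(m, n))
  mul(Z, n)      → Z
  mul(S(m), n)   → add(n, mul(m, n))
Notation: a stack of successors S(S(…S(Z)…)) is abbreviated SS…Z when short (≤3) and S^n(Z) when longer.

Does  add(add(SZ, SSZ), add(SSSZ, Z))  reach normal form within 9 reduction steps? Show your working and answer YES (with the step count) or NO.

Answer: NO — after 9 steps the term is S(S(S(S(S(S(add(Z, Z))))))), not yet normal

Working:
  start: add(add(SZ, SSZ), add(SSSZ, Z))
  [1] add(S(add(Z, SSZ)), add(SSSZ, Z))
  [2] S(add(add(Z, SSZ), add(SSSZ, Z)))
  [3] S(add(SSZ, add(SSSZ, Z)))
  [4] S(S(add(SZ, add(SSSZ, Z))))
  [5] S(S(S(add(Z, add(SSSZ, Z)))))
  [6] S(S(S(add(SSSZ, Z))))
  [7] S(S(S(S(add(SSZ, Z)))))
  [8] S(S(S(S(S(add(SZ, Z))))))
  [9] S(S(S(S(S(S(add(Z, Z)))))))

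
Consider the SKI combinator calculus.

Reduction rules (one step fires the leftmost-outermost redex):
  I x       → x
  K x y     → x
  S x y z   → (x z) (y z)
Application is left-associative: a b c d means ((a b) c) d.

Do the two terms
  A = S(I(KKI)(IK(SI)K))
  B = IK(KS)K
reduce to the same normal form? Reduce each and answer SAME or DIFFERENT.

Answer: DIFFERENT — A ⇓ S(K(SI)), B ⇓ KS

Working:
Term A:
  start: S(I(KKI)(IK(SI)K))
  [1] S(KKI(IK(SI)K))
  [2] S(K(IK(SI)K))
  [3] S(K(K(SI)K))
  [4] S(K(SI))

Term B:
  start: IK(KS)K
  [1] K(KS)K
  [2] KS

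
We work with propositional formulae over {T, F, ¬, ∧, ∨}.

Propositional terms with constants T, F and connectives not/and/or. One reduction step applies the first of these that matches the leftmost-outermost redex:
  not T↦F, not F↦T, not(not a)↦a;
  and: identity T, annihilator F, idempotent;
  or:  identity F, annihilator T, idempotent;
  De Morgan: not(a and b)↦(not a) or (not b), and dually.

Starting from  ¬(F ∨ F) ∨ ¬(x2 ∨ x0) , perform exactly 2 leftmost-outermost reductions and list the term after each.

  start: ¬(F ∨ F) ∨ ¬(x2 ∨ x0)
  →1  (¬F ∧ ¬F) ∨ ¬(x2 ∨ x0)
  →2  ¬F ∨ ¬(x2 ∨ x0)

Answer: after 2 steps: ¬F ∨ ¬(x2 ∨ x0)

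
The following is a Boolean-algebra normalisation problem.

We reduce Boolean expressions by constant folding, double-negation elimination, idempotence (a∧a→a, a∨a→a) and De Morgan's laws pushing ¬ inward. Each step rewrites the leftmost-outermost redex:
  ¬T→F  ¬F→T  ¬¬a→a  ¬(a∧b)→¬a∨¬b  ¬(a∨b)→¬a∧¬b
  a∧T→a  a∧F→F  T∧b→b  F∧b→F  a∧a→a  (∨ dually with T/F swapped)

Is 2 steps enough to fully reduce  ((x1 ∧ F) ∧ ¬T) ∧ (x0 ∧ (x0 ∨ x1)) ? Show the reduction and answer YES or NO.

Answer: NO — after 2 steps the term is F ∧ (x0 ∧ (x0 ∨ x1)), not yet normal

Derivation:
  start: ((x1 ∧ F) ∧ ¬T) ∧ (x0 ∧ (x0 ∨ x1))
  step 1: (F ∧ ¬T) ∧ (x0 ∧ (x0 ∨ x1))
  step 2: F ∧ (x0 ∧ (x0 ∨ x1))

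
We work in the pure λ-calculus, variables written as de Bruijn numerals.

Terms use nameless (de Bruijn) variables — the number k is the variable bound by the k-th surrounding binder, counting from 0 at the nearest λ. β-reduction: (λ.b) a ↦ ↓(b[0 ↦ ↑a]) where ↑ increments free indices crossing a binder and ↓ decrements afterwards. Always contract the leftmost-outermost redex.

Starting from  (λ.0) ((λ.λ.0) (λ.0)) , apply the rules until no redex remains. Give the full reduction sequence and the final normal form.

Answer: normal form = λ.0  (in 2 steps)

Working:
  start: (λ.0) ((λ.λ.0) (λ.0))
  step 1: (λ.λ.0) (λ.0)
  step 2: λ.0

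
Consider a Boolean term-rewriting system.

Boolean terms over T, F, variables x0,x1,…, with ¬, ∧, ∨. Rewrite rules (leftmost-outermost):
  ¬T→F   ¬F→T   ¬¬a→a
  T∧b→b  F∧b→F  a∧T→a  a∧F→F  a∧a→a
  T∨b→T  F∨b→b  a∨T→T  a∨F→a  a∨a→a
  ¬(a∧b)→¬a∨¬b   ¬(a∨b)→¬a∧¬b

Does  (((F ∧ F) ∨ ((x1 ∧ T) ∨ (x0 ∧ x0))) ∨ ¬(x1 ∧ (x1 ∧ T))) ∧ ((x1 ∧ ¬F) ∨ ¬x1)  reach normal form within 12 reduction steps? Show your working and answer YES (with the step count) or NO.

Answer: YES — reaches normal form ((x1 ∨ x0) ∨ ¬x1) ∧ (x1 ∨ ¬x1) in 11 ≤ 12 steps

Derivation:
  start: (((F ∧ F) ∨ ((x1 ∧ T) ∨ (x0 ∧ x0))) ∨ ¬(x1 ∧ (x1 ∧ T))) ∧ ((x1 ∧ ¬F) ∨ ¬x1)
  step 1: ((F ∨ ((x1 ∧ T) ∨ (x0 ∧ x0))) ∨ ¬(x1 ∧ (x1 ∧ T))) ∧ ((x1 ∧ ¬F) ∨ ¬x1)
  step 2: (((x1 ∧ T) ∨ (x0 ∧ x0)) ∨ ¬(x1 ∧ (x1 ∧ T))) ∧ ((x1 ∧ ¬F) ∨ ¬x1)
  step 3: ((x1 ∨ (x0 ∧ x0)) ∨ ¬(x1 ∧ (x1 ∧ T))) ∧ ((x1 ∧ ¬F) ∨ ¬x1)
  step 4: ((x1 ∨ x0) ∨ ¬(x1 ∧ (x1 ∧ T))) ∧ ((x1 ∧ ¬F) ∨ ¬x1)
  step 5: ((x1 ∨ x0) ∨ (¬x1 ∨ ¬(x1 ∧ T))) ∧ ((x1 ∧ ¬F) ∨ ¬x1)
  step 6: ((x1 ∨ x0) ∨ (¬x1 ∨ (¬x1 ∨ ¬T))) ∧ ((x1 ∧ ¬F) ∨ ¬x1)
  step 7: ((x1 ∨ x0) ∨ (¬x1 ∨ (¬x1 ∨ F))) ∧ ((x1 ∧ ¬F) ∨ ¬x1)
  step 8: ((x1 ∨ x0) ∨ (¬x1 ∨ ¬x1)) ∧ ((x1 ∧ ¬F) ∨ ¬x1)
  step 9: ((x1 ∨ x0) ∨ ¬x1) ∧ ((x1 ∧ ¬F) ∨ ¬x1)
  step 10: ((x1 ∨ x0) ∨ ¬x1) ∧ ((x1 ∧ T) ∨ ¬x1)
  step 11: ((x1 ∨ x0) ∨ ¬x1) ∧ (x1 ∨ ¬x1)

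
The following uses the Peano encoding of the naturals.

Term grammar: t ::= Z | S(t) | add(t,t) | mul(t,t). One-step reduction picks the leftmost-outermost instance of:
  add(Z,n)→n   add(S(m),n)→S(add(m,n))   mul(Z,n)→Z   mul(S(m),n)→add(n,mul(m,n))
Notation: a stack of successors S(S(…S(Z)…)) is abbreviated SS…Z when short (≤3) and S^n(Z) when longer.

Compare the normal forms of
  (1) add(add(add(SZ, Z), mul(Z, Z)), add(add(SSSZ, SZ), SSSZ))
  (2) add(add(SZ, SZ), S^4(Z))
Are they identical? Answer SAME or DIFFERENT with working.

Term A:
  start: add(add(add(SZ, Z), mul(Z, Z)), add(add(SSSZ, SZ), SSSZ))
  step 1: add(add(S(add(Z, Z)), mul(Z, Z)), add(add(SSSZ, SZ), SSSZ))
  step 2: add(S(add(add(Z, Z), mul(Z, Z))), add(add(SSSZ, SZ), SSSZ))
  step 3: S(add(add(add(Z, Z), mul(Z, Z)), add(add(SSSZ, SZ), SSSZ)))
  step 4: S(add(add(Z, mul(Z, Z)), add(add(SSSZ, SZ), SSSZ)))
  step 5: S(add(mul(Z, Z), add(add(SSSZ, SZ), SSSZ)))
  step 6: S(add(Z, add(add(SSSZ, SZ), SSSZ)))
  step 7: S(add(add(SSSZ, SZ), SSSZ))
  step 8: S(add(S(add(SSZ, SZ)), SSSZ))
  step 9: S(S(add(add(SSZ, SZ), SSSZ)))
  step 10: S(S(add(S(add(SZ, SZ)), SSSZ)))
  step 11: S(S(S(add(add(SZ, SZ), SSSZ))))
  step 12: S(S(S(add(S(add(Z, SZ)), SSSZ))))
  step 13: S(S(S(S(add(add(Z, SZ), SSSZ)))))
  step 14: S(S(S(S(add(SZ, SSSZ)))))
  step 15: S(S(S(S(S(add(Z, SSSZ))))))
  step 16: S^8(Z)

Term B:
  start: add(add(SZ, SZ), S^4(Z))
  step 1: add(S(add(Z, SZ)), S^4(Z))
  step 2: S(add(add(Z, SZ), S^4(Z)))
  step 3: S(add(SZ, S^4(Z)))
  step 4: S(S(add(Z, S^4(Z))))
  step 5: S^6(Z)

Answer: DIFFERENT — A ⇓ S^8(Z), B ⇓ S^6(Z)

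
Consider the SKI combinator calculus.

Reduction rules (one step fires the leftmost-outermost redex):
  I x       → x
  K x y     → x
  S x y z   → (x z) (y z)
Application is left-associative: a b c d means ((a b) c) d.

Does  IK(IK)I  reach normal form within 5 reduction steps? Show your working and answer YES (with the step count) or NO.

Answer: YES — reaches normal form K in 3 ≤ 5 steps

Reduction:
  start: IK(IK)I
  step 1: K(IK)I
  step 2: IK
  step 3: K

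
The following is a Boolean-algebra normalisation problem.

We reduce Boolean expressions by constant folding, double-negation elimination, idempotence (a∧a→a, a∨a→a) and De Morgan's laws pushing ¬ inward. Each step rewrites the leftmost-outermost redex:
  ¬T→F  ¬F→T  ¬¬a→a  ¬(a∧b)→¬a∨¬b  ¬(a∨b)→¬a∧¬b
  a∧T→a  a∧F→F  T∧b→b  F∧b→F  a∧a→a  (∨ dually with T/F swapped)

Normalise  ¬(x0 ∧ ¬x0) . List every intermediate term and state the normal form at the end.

  start: ¬(x0 ∧ ¬x0)
  step 1: ¬x0 ∨ ¬¬x0
  step 2: ¬x0 ∨ x0

Answer: normal form = ¬x0 ∨ x0  (in 2 steps)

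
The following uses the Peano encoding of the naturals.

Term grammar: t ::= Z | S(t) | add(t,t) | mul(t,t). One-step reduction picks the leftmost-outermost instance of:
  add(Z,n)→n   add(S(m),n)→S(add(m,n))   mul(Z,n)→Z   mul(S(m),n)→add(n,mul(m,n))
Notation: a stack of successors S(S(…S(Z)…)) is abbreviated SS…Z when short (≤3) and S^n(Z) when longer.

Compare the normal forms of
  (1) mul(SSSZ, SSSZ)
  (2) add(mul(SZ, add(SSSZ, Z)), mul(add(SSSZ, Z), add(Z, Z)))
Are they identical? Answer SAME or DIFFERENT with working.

Term A:
  start: mul(SSSZ, SSSZ)
  →1  add(SSSZ, mul(SSZ, SSSZ))
  →2  S(add(SSZ, mul(SSZ, SSSZ)))
  →3  S(S(add(SZ, mul(SSZ, SSSZ))))
  →4  S(S(S(add(Z, mul(SSZ, SSSZ)))))
  →5  S(S(S(mul(SSZ, SSSZ))))
  →6  S(S(S(add(SSSZ, mul(SZ, SSSZ)))))
  →7  S(S(S(S(add(SSZ, mul(SZ, SSSZ))))))
  →8  S(S(S(S(S(add(SZ, mul(SZ, SSSZ)))))))
  →9  S(S(S(S(S(S(add(Z, mul(SZ, SSSZ))))))))
  →10  S(S(S(S(S(S(mul(SZ, SSSZ)))))))
  →11  S(S(S(S(S(S(add(SSSZ, mul(Z, SSSZ))))))))
  →12  S(S(S(S(S(S(S(add(SSZ, mul(Z, SSSZ)))))))))
  →13  S(S(S(S(S(S(S(S(add(SZ, mul(Z, SSSZ))))))))))
  →14  S(S(S(S(S(S(S(S(S(add(Z, mul(Z, SSSZ)))))))))))
  →15  S(S(S(S(S(S(S(S(S(mul(Z, SSSZ))))))))))
  →16  S^9(Z)

Term B:
  start: add(mul(SZ, add(SSSZ, Z)), mul(add(SSSZ, Z), add(Z, Z)))
  →1  add(add(add(SSSZ, Z), mul(Z, add(SSSZ, Z))), mul(add(SSSZ, Z), add(Z, Z)))
  →2  add(add(S(add(SSZ, Z)), mul(Z, add(SSSZ, Z))), mul(add(SSSZ, Z), add(Z, Z)))
  →3  add(S(add(add(SSZ, Z), mul(Z, add(SSSZ, Z)))), mul(add(SSSZ, Z), add(Z, Z)))
  →4  S(add(add(add(SSZ, Z), mul(Z, add(SSSZ, Z))), mul(add(SSSZ, Z), add(Z, Z))))
  →5  S(add(add(S(add(SZ, Z)), mul(Z, add(SSSZ, Z))), mul(add(SSSZ, Z), add(Z, Z))))
  →6  S(add(S(add(add(SZ, Z), mul(Z, add(SSSZ, Z)))), mul(add(SSSZ, Z), add(Z, Z))))
  →7  S(S(add(add(add(SZ, Z), mul(Z, add(SSSZ, Z))), mul(add(SSSZ, Z), add(Z, Z)))))
  →8  S(S(add(add(S(add(Z, Z)), mul(Z, add(SSSZ, Z))), mul(add(SSSZ, Z), add(Z, Z)))))
  →9  S(S(add(S(add(add(Z, Z), mul(Z, add(SSSZ, Z)))), mul(add(SSSZ, Z), add(Z, Z)))))
  →10  S(S(S(add(add(add(Z, Z), mul(Z, add(SSSZ, Z))), mul(add(SSSZ, Z), add(Z, Z))))))
  →11  S(S(S(add(add(Z, mul(Z, add(SSSZ, Z))), mul(add(SSSZ, Z), add(Z, Z))))))
  →12  S(S(S(add(mul(Z, add(SSSZ, Z)), mul(add(SSSZ, Z), add(Z, Z))))))
  →13  S(S(S(add(Z, mul(add(SSSZ, Z), add(Z, Z))))))
  →14  S(S(S(mul(add(SSSZ, Z), add(Z, Z)))))
  →15  S(S(S(mul(S(add(SSZ, Z)), add(Z, Z)))))
  →16  S(S(S(add(add(Z, Z), mul(add(SSZ, Z), add(Z, Z))))))
  →17  S(S(S(add(Z, mul(add(SSZ, Z), add(Z, Z))))))
  →18  S(S(S(mul(add(SSZ, Z), add(Z, Z)))))
  →19  S(S(S(mul(S(add(SZ, Z)), add(Z, Z)))))
  →20  S(S(S(add(add(Z, Z), mul(add(SZ, Z), add(Z, Z))))))
  →21  S(S(S(add(Z, mul(add(SZ, Z), add(Z, Z))))))
  →22  S(S(S(mul(add(SZ, Z), add(Z, Z)))))
  →23  S(S(S(mul(S(add(Z, Z)), add(Z, Z)))))
  →24  S(S(S(add(add(Z, Z), mul(add(Z, Z), add(Z, Z))))))
  →25  S(S(S(add(Z, mul(add(Z, Z), add(Z, Z))))))
  →26  S(S(S(mul(add(Z, Z), add(Z, Z)))))
  →27  S(S(S(mul(Z, add(Z, Z)))))
  →28  SSSZ

Answer: DIFFERENT — A ⇓ S^9(Z), B ⇓ SSSZ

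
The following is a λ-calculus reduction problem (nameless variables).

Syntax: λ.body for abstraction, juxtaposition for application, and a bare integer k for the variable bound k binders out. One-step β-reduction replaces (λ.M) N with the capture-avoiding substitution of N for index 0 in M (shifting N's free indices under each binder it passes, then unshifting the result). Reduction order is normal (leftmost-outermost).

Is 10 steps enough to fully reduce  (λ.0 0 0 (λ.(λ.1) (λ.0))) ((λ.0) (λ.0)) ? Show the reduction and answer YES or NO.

Answer: YES — reaches normal form λ.0 in 8 ≤ 10 steps

Reduction:
  start: (λ.0 0 0 (λ.(λ.1) (λ.0))) ((λ.0) (λ.0))
  →1  (λ.0) (λ.0) ((λ.0) (λ.0)) ((λ.0) (λ.0)) (λ.(λ.1) (λ.0))
  →2  (λ.0) ((λ.0) (λ.0)) ((λ.0) (λ.0)) (λ.(λ.1) (λ.0))
  →3  (λ.0) (λ.0) ((λ.0) (λ.0)) (λ.(λ.1) (λ.0))
  →4  (λ.0) ((λ.0) (λ.0)) (λ.(λ.1) (λ.0))
  →5  (λ.0) (λ.0) (λ.(λ.1) (λ.0))
  →6  (λ.0) (λ.(λ.1) (λ.0))
  →7  λ.(λ.1) (λ.0)
  →8  λ.0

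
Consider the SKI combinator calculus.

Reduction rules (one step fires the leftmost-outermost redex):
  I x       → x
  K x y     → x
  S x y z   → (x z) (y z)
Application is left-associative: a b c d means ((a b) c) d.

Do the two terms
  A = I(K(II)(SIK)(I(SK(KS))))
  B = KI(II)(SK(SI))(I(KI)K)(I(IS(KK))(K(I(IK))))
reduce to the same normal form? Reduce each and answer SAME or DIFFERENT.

Answer: DIFFERENT — A ⇓ SK(KS), B ⇓ S(KK)(KK)

Reduction:
Term A:
  start: I(K(II)(SIK)(I(SK(KS))))
  →1  K(II)(SIK)(I(SK(KS)))
  →2  II(I(SK(KS)))
  →3  I(I(SK(KS)))
  →4  I(SK(KS))
  →5  SK(KS)

Term B:
  start: KI(II)(SK(SI))(I(KI)K)(I(IS(KK))(K(I(IK))))
  →1  I(SK(SI))(I(KI)K)(I(IS(KK))(K(I(IK))))
  →2  SK(SI)(I(KI)K)(I(IS(KK))(K(I(IK))))
  →3  K(I(KI)K)(SI(I(KI)K))(I(IS(KK))(K(I(IK))))
  →4  I(KI)K(I(IS(KK))(K(I(IK))))
  →5  KIK(I(IS(KK))(K(I(IK))))
  →6  I(I(IS(KK))(K(I(IK))))
  →7  I(IS(KK))(K(I(IK)))
  →8  IS(KK)(K(I(IK)))
  →9  S(KK)(K(I(IK)))
  →10  S(KK)(K(IK))
  →11  S(KK)(KK)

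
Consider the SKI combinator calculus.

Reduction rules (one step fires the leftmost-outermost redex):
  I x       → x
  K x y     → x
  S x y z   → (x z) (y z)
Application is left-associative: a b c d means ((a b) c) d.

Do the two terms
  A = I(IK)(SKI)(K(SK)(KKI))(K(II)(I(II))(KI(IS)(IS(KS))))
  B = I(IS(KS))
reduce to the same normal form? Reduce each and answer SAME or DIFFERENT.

Answer: SAME — A ⇓ S(KS), B ⇓ S(KS)

Derivation:
Term A:
  start: I(IK)(SKI)(K(SK)(KKI))(K(II)(I(II))(KI(IS)(IS(KS))))
  [1] IK(SKI)(K(SK)(KKI))(K(II)(I(II))(KI(IS)(IS(KS))))
  [2] K(SKI)(K(SK)(KKI))(K(II)(I(II))(KI(IS)(IS(KS))))
  [3] SKI(K(II)(I(II))(KI(IS)(IS(KS))))
  [4] K(K(II)(I(II))(KI(IS)(IS(KS))))(I(K(II)(I(II))(KI(IS)(IS(KS)))))
  [5] K(II)(I(II))(KI(IS)(IS(KS)))
  [6] II(KI(IS)(IS(KS)))
  [7] I(KI(IS)(IS(KS)))
  [8] KI(IS)(IS(KS))
  [9] I(IS(KS))
  [10] IS(KS)
  [11] S(KS)

Term B:
  start: I(IS(KS))
  [1] IS(KS)
  [2] S(KS)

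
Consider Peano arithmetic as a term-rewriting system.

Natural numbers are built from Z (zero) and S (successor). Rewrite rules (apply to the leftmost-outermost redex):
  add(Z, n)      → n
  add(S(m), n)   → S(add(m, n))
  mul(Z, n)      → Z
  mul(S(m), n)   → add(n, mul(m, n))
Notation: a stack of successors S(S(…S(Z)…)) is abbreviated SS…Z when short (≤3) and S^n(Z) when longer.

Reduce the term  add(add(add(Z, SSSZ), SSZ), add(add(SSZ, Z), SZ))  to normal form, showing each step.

  start: add(add(add(Z, SSSZ), SSZ), add(add(SSZ, Z), SZ))
  step 1: add(add(SSSZ, SSZ), add(add(SSZ, Z), SZ))
  step 2: add(S(add(SSZ, SSZ)), add(add(SSZ, Z), SZ))
  step 3: S(add(add(SSZ, SSZ), add(add(SSZ, Z), SZ)))
  step 4: S(add(S(add(SZ, SSZ)), add(add(SSZ, Z), SZ)))
  step 5: S(S(add(add(SZ, SSZ), add(add(SSZ, Z), SZ))))
  step 6: S(S(add(S(add(Z, SSZ)), add(add(SSZ, Z), SZ))))
  step 7: S(S(S(add(add(Z, SSZ), add(add(SSZ, Z), SZ)))))
  step 8: S(S(S(add(SSZ, add(add(SSZ, Z), SZ)))))
  step 9: S(S(S(S(add(SZ, add(add(SSZ, Z), SZ))))))
  step 10: S(S(S(S(S(add(Z, add(add(SSZ, Z), SZ)))))))
  step 11: S(S(S(S(S(add(add(SSZ, Z), SZ))))))
  step 12: S(S(S(S(S(add(S(add(SZ, Z)), SZ))))))
  step 13: S(S(S(S(S(S(add(add(SZ, Z), SZ)))))))
  step 14: S(S(S(S(S(S(add(S(add(Z, Z)), SZ)))))))
  step 15: S(S(S(S(S(S(S(add(add(Z, Z), SZ))))))))
  step 16: S(S(S(S(S(S(S(add(Z, SZ))))))))
  step 17: S^8(Z)

Answer: normal form = S^8(Z)  (in 17 steps)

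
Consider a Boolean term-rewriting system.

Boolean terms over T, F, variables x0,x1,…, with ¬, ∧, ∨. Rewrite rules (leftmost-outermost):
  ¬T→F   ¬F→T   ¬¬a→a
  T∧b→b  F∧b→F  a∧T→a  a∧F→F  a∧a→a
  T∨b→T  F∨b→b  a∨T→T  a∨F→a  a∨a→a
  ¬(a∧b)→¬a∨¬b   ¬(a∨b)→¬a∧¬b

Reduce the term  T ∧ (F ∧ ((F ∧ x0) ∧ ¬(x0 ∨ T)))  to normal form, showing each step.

  start: T ∧ (F ∧ ((F ∧ x0) ∧ ¬(x0 ∨ T)))
  →1  F ∧ ((F ∧ x0) ∧ ¬(x0 ∨ T))
  →2  F

Answer: normal form = F  (in 2 steps)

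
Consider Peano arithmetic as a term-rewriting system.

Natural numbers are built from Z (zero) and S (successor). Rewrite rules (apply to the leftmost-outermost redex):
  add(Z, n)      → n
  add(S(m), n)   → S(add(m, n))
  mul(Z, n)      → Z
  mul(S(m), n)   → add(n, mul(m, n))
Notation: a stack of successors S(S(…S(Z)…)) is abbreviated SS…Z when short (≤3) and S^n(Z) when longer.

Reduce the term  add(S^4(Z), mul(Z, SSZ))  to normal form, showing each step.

  start: add(S^4(Z), mul(Z, SSZ))
  →1  S(add(SSSZ, mul(Z, SSZ)))
  →2  S(S(add(SSZ, mul(Z, SSZ))))
  →3  S(S(S(add(SZ, mul(Z, SSZ)))))
  →4  S(S(S(S(add(Z, mul(Z, SSZ))))))
  →5  S(S(S(S(mul(Z, SSZ)))))
  →6  S^4(Z)

Answer: normal form = S^4(Z)  (in 6 steps)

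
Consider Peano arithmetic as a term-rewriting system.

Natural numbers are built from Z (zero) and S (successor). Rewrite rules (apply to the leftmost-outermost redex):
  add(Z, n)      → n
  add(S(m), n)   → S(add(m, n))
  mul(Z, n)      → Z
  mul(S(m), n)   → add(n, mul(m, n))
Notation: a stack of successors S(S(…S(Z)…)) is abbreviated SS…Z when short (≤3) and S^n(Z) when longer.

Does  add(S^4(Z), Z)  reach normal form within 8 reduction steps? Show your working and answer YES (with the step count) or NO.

Answer: YES — reaches normal form S^4(Z) in 5 ≤ 8 steps

Derivation:
  start: add(S^4(Z), Z)
  step 1: S(add(SSSZ, Z))
  step 2: S(S(add(SSZ, Z)))
  step 3: S(S(S(add(SZ, Z))))
  step 4: S(S(S(S(add(Z, Z)))))
  step 5: S^4(Z)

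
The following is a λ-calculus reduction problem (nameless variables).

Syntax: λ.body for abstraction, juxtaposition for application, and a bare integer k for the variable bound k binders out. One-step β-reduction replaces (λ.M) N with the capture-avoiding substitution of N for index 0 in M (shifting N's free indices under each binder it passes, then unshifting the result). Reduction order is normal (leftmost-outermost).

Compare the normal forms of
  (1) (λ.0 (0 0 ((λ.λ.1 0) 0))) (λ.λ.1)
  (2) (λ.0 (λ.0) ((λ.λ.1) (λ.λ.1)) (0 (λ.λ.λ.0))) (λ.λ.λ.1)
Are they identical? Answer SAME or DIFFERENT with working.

Answer: SAME — A ⇓ λ.λ.λ.1, B ⇓ λ.λ.λ.1

Working:
Term A:
  start: (λ.0 (0 0 ((λ.λ.1 0) 0))) (λ.λ.1)
  →1  (λ.λ.1) ((λ.λ.1) (λ.λ.1) ((λ.λ.1 0) (λ.λ.1)))
  →2  λ.(λ.λ.1) (λ.λ.1) ((λ.λ.1 0) (λ.λ.1))
  →3  λ.(λ.λ.λ.1) ((λ.λ.1 0) (λ.λ.1))
  →4  λ.λ.λ.1

Term B:
  start: (λ.0 (λ.0) ((λ.λ.1) (λ.λ.1)) (0 (λ.λ.λ.0))) (λ.λ.λ.1)
  →1  (λ.λ.λ.1) (λ.0) ((λ.λ.1) (λ.λ.1)) ((λ.λ.λ.1) (λ.λ.λ.0))
  →2  (λ.λ.1) ((λ.λ.1) (λ.λ.1)) ((λ.λ.λ.1) (λ.λ.λ.0))
  →3  (λ.(λ.λ.1) (λ.λ.1)) ((λ.λ.λ.1) (λ.λ.λ.0))
  →4  (λ.λ.1) (λ.λ.1)
  →5  λ.λ.λ.1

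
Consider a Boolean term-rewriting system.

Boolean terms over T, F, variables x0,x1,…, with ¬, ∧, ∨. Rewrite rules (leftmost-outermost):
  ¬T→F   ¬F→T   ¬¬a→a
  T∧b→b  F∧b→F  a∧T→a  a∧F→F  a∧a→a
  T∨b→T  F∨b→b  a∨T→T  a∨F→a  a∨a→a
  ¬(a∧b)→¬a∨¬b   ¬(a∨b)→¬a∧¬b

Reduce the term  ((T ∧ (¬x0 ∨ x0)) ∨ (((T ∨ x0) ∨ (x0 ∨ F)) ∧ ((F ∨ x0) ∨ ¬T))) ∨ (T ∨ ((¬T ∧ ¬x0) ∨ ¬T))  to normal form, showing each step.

  start: ((T ∧ (¬x0 ∨ x0)) ∨ (((T ∨ x0) ∨ (x0 ∨ F)) ∧ ((F ∨ x0) ∨ ¬T))) ∨ (T ∨ ((¬T ∧ ¬x0) ∨ ¬T))
  step 1: ((¬x0 ∨ x0) ∨ (((T ∨ x0) ∨ (x0 ∨ F)) ∧ ((F ∨ x0) ∨ ¬T))) ∨ (T ∨ ((¬T ∧ ¬x0) ∨ ¬T))
  step 2: ((¬x0 ∨ x0) ∨ ((T ∨ (x0 ∨ F)) ∧ ((F ∨ x0) ∨ ¬T))) ∨ (T ∨ ((¬T ∧ ¬x0) ∨ ¬T))
  step 3: ((¬x0 ∨ x0) ∨ (T ∧ ((F ∨ x0) ∨ ¬T))) ∨ (T ∨ ((¬T ∧ ¬x0) ∨ ¬T))
  step 4: ((¬x0 ∨ x0) ∨ ((F ∨ x0) ∨ ¬T)) ∨ (T ∨ ((¬T ∧ ¬x0) ∨ ¬T))
  step 5: ((¬x0 ∨ x0) ∨ (x0 ∨ ¬T)) ∨ (T ∨ ((¬T ∧ ¬x0) ∨ ¬T))
  step 6: ((¬x0 ∨ x0) ∨ (x0 ∨ F)) ∨ (T ∨ ((¬T ∧ ¬x0) ∨ ¬T))
  step 7: ((¬x0 ∨ x0) ∨ x0) ∨ (T ∨ ((¬T ∧ ¬x0) ∨ ¬T))
  step 8: ((¬x0 ∨ x0) ∨ x0) ∨ T
  step 9: T

Answer: normal form = T  (in 9 steps)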